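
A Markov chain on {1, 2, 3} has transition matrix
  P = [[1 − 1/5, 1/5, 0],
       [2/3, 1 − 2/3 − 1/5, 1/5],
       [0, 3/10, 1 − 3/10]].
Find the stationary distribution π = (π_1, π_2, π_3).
π = (2/3, 1/5, 2/15)

This is a birth-death chain on three states, which satisfies detailed balance: π_1 · P_{12} = π_2 · P_{21} and π_2 · P_{23} = π_3 · P_{32}.
From π_1 · 1/5 = π_2 · 2/3: π_2/π_1 = (1/5)/(2/3) = 3/10.
From π_2 · 1/5 = π_3 · 3/10: π_3/π_2 = (1/5)/(3/10) = 2/3.
Take π_1 proportional to 1; then unnormalized π = (1, 3/10, 1/5). Normalize by dividing by the sum 3/2:
  π = (2/3, 1/5, 2/15).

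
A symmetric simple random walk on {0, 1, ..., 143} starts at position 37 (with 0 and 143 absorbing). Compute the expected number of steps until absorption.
E[τ | X_0 = 37] = 3922

Let v_k = E[τ | X_0 = k]. Boundary: v_0 = v_143 = 0. Recurrence: v_k = 1 + (v_{k-1} + v_{k+1})/2 for 1 ≤ k ≤ 142. The particular solution to v_k − (v_{k-1} + v_{k+1})/2 = 1 is v_k = −k^2. Adding homogeneous solution A + B k and matching boundaries gives v_k = k (143 − k). Substituting k = 37: v_37 = 37 · 106 = 3922.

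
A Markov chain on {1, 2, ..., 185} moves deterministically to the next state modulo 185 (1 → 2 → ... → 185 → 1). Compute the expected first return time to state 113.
E[T_113 | X_0 = 113] = 185

The chain cycles deterministically, so starting at state 113 it returns in exactly 185 steps. Equivalently, the stationary distribution is uniform π_j = 1/185 for every state j, so by Kac's formula E[T_113] = 1/π_113 = 185.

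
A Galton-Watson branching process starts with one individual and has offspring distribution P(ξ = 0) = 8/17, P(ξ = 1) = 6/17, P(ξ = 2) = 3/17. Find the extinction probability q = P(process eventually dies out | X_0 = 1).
q = 1

Mean offspring μ = 0·8/17 + 1·6/17 + 2·3/17 = 12/17 ≤ 1. For μ ≤ 1 with offspring not concentrated at 1, the Galton-Watson process goes extinct almost surely, so q = 1.
(Algebraic check: The pgf is f(s) = 8/17 + 6/17·s + 3/17·s². The extinction probability q is the smallest fixed point of f in [0, 1]. Setting s = f(s):
  3/17·s² + (6/17 − 1)·s + 8/17 = 0
  3/17·s² − (8/17 + 3/17)·s + 8/17 = 0
which factors as (s − 1)·(3/17·s − 8/17) = 0, giving roots s = 1 and s = (8/17)/(3/17) = 8/3. Since 8/3 ≥ 1, the smallest root in [0, 1] is s = 1.)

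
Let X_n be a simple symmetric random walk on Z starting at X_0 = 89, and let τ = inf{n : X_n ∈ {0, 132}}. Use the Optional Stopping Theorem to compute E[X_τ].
E[X_τ] = 89

X_n is a martingale and τ is a bounded-mean stopping time (indeed τ is finite a.s. with bounded expectation since the walk is in a bounded region). By the OST, E[X_τ] = E[X_0] = 89. Equivalently: E[X_τ] = 132 · P(hit 132 first) + 0 · P(hit 0 first) = 132 · (89/132) = 89.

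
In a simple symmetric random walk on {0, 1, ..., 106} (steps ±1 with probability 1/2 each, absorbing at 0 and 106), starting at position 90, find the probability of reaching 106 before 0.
P(hit 106 before 0) = 90/106 = 45/53

Let u_k = P(hit 106 before 0 | start at k). Then u_0 = 0, u_106 = 1, and u_k = u_{k-1}/2 + u_{k+1}/2 for 1 ≤ k ≤ 105. This harmonic recurrence is solved by u_k = k/106, giving u_90 = 90/106 = 45/53.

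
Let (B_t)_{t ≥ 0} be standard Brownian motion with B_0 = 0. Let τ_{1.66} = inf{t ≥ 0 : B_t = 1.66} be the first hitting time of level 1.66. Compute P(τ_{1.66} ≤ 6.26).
P(τ_{1.66} ≤ 6.26) = 2(1 − Φ(1.66/√6.26)) = 2(1 − Φ(0.6635)) ≈ 0.5070

By the reflection principle for standard BM, P(τ_b ≤ t) = 2 · P(B_t ≥ b). Since B_t ~ N(0, t), P(B_t ≥ 1.66) = 1 − Φ(1.66/√t) = 1 − Φ(1.66/√6.26) = 1 − Φ(0.6635) ≈ 0.25351. Doubling: P(τ_{1.66} ≤ 6.26) ≈ 2 · 0.25351 = 0.50702 ≈ 0.5070.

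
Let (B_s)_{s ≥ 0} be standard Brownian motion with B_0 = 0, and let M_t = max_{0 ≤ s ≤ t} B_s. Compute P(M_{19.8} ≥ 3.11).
P(M_{19.8} ≥ 3.11) = 2·P(B_{19.8} ≥ 3.11) = 2(1 − Φ(3.11/√19.8)) ≈ 0.4846

By the reflection principle for Brownian motion, P(M_t ≥ a) = 2 · P(B_t ≥ a) for a ≥ 0. Since B_t ~ N(0, t), P(B_t ≥ 3.11) = 1 − Φ(3.11/√t) = 1 − Φ(3.11/√19.8) = 1 − Φ(0.6989). So
  P(M_{19.8} ≥ 3.11) = 2(1 − Φ(0.6989)) ≈ 0.4846.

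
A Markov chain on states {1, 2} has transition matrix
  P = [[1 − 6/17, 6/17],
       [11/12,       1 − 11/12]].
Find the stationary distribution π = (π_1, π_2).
π_1 = 187/259, π_2 = 72/259

Solve πP = π with π_1 + π_2 = 1. From πP = π: π_1 · (1 − 6/17) + π_2 · 11/12 = π_1 ⇒ π_2 · 11/12 = π_1 · 6/17 ⇒ π_2/π_1 = (6/17)/(11/12) = 72/187. Together with π_1 + π_2 = 1:
  π_1 = (11/12)/(6/17 + 11/12) = (11/12)/(259/204) = 187/259,
  π_2 = (6/17)/(6/17 + 11/12) = (6/17)/(259/204) = 72/259.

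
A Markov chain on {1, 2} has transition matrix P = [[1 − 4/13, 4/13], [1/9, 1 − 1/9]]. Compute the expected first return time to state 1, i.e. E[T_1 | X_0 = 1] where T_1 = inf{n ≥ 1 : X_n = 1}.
E[T_1 | X_0 = 1] = 1/π_1 = 49/13

For an irreducible recurrent Markov chain with stationary distribution π, E[T_i | X_0 = i] = 1/π_i (Kac's formula). Here π_1 = (1/9)/(4/13 + 1/9) = (1/9)/(49/117) = 13/49, so E[T_1 | X_0 = 1] = 1/π_1 = (4/13 + 1/9)/(1/9) = (49/117)/(1/9) = 49/13.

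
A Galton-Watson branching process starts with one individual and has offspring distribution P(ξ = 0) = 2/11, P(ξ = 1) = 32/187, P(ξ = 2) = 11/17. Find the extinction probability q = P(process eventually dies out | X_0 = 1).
q = 34/121

The pgf is f(s) = 2/11 + 32/187·s + 11/17·s². The extinction probability q is the smallest fixed point of f in [0, 1]. Setting s = f(s):
  11/17·s² + (32/187 − 1)·s + 2/11 = 0
  11/17·s² − (2/11 + 11/17)·s + 2/11 = 0
which factors as (s − 1)·(11/17·s − 2/11) = 0, giving roots s = 1 and s = (2/11)/(11/17) = 34/121.
Mean offspring μ = 32/187 + 2·11/17 = 274/187 > 1 (supercritical), so q < 1. The extinction probability is the smaller root: q = (2/11)/(11/17) = 34/121.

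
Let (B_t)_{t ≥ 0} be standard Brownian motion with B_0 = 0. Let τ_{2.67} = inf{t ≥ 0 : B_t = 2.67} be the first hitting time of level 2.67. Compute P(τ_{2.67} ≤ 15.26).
P(τ_{2.67} ≤ 15.26) = 2(1 − Φ(2.67/√15.26)) = 2(1 − Φ(0.6835)) ≈ 0.4943

By the reflection principle for standard BM, P(τ_b ≤ t) = 2 · P(B_t ≥ b). Since B_t ~ N(0, t), P(B_t ≥ 2.67) = 1 − Φ(2.67/√t) = 1 − Φ(2.67/√15.26) = 1 − Φ(0.6835) ≈ 0.24715. Doubling: P(τ_{2.67} ≤ 15.26) ≈ 2 · 0.24715 = 0.49430 ≈ 0.4943.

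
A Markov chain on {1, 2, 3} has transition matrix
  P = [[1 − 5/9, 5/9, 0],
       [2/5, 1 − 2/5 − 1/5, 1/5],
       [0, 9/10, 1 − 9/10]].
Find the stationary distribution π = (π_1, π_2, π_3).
π = (162/437, 225/437, 50/437)

This is a birth-death chain on three states, which satisfies detailed balance: π_1 · P_{12} = π_2 · P_{21} and π_2 · P_{23} = π_3 · P_{32}.
From π_1 · 5/9 = π_2 · 2/5: π_2/π_1 = (5/9)/(2/5) = 25/18.
From π_2 · 1/5 = π_3 · 9/10: π_3/π_2 = (1/5)/(9/10) = 2/9.
Take π_1 proportional to 1; then unnormalized π = (1, 25/18, 25/81). Normalize by dividing by the sum 437/162:
  π = (162/437, 225/437, 50/437).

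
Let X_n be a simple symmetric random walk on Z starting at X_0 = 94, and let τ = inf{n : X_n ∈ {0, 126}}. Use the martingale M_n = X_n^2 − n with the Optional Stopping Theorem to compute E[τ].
E[τ] = 3008

M_n = X_n^2 − n is a martingale (since E[X_{n+1}^2 | F_n] = X_n^2 + 1). By OST (τ has finite mean in a bounded region), E[M_τ] = E[M_0] = X_0^2 − 0 = 94^2 = 8836. Also E[M_τ] = E[X_τ^2] − E[τ]. The walk exits at 0 or 126, with P(hit 126 first) = 94/126, so E[X_τ^2] = 126^2 · 94/126 + 0 = 11844. Thus E[τ] = E[X_τ^2] − E[M_τ] = 11844 − 8836 = 3008 = 94(126 − 94) = 3008.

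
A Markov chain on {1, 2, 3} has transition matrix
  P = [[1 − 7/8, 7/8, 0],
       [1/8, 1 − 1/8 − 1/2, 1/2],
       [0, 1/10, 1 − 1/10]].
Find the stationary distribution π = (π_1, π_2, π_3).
π = (1/43, 7/43, 35/43)

This is a birth-death chain on three states, which satisfies detailed balance: π_1 · P_{12} = π_2 · P_{21} and π_2 · P_{23} = π_3 · P_{32}.
From π_1 · 7/8 = π_2 · 1/8: π_2/π_1 = (7/8)/(1/8) = 7.
From π_2 · 1/2 = π_3 · 1/10: π_3/π_2 = (1/2)/(1/10) = 5.
Take π_1 proportional to 1; then unnormalized π = (1, 7, 35). Normalize by dividing by the sum 43:
  π = (1/43, 7/43, 35/43).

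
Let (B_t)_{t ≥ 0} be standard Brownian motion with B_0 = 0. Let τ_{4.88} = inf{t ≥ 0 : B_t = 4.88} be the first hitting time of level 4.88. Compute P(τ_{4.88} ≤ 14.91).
P(τ_{4.88} ≤ 14.91) = 2(1 − Φ(4.88/√14.91)) = 2(1 − Φ(1.2638)) ≈ 0.2063

By the reflection principle for standard BM, P(τ_b ≤ t) = 2 · P(B_t ≥ b). Since B_t ~ N(0, t), P(B_t ≥ 4.88) = 1 − Φ(4.88/√t) = 1 − Φ(4.88/√14.91) = 1 − Φ(1.2638) ≈ 0.10315. Doubling: P(τ_{4.88} ≤ 14.91) ≈ 2 · 0.10315 = 0.20630 ≈ 0.2063.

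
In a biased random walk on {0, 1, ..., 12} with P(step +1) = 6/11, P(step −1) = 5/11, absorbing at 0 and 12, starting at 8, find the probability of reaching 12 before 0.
P(hit 12 before 0) = (1 − (5/6)^8) / (1 − (5/6)^12) = 2489616/2880241

Let u_k denote P(reach 12 before 0 | start at k). Boundary: u_0 = 0, u_12 = 1. Recurrence: u_k = 6/11·u_{k+1} + 5/11·u_{k-1} for 1 ≤ k ≤ 11. Try u_k = A + B·r^k with r = q/p = (5/11)/(6/11) = 5/6. Substitution satisfies the recurrence; boundary conditions give:
  u_k = (1 − r^k) / (1 − r^N) = (1 − (5/6)^8) / (1 − (5/6)^12) = 2489616/2880241.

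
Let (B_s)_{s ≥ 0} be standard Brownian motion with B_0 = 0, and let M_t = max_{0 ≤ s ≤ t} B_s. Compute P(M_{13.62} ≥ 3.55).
P(M_{13.62} ≥ 3.55) = 2·P(B_{13.62} ≥ 3.55) = 2(1 − Φ(3.55/√13.62)) ≈ 0.3361

By the reflection principle for Brownian motion, P(M_t ≥ a) = 2 · P(B_t ≥ a) for a ≥ 0. Since B_t ~ N(0, t), P(B_t ≥ 3.55) = 1 − Φ(3.55/√t) = 1 − Φ(3.55/√13.62) = 1 − Φ(0.9619). So
  P(M_{13.62} ≥ 3.55) = 2(1 − Φ(0.9619)) ≈ 0.3361.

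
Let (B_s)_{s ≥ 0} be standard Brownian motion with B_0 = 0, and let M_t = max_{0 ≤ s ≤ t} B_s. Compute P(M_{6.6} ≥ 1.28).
P(M_{6.6} ≥ 1.28) = 2·P(B_{6.6} ≥ 1.28) = 2(1 − Φ(1.28/√6.6)) ≈ 0.6183

By the reflection principle for Brownian motion, P(M_t ≥ a) = 2 · P(B_t ≥ a) for a ≥ 0. Since B_t ~ N(0, t), P(B_t ≥ 1.28) = 1 − Φ(1.28/√t) = 1 − Φ(1.28/√6.6) = 1 − Φ(0.4982). So
  P(M_{6.6} ≥ 1.28) = 2(1 − Φ(0.4982)) ≈ 0.6183.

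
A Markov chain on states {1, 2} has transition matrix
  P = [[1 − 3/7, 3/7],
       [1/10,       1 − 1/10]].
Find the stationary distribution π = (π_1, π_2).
π_1 = 7/37, π_2 = 30/37

Solve πP = π with π_1 + π_2 = 1. From πP = π: π_1 · (1 − 3/7) + π_2 · 1/10 = π_1 ⇒ π_2 · 1/10 = π_1 · 3/7 ⇒ π_2/π_1 = (3/7)/(1/10) = 30/7. Together with π_1 + π_2 = 1:
  π_1 = (1/10)/(3/7 + 1/10) = (1/10)/(37/70) = 7/37,
  π_2 = (3/7)/(3/7 + 1/10) = (3/7)/(37/70) = 30/37.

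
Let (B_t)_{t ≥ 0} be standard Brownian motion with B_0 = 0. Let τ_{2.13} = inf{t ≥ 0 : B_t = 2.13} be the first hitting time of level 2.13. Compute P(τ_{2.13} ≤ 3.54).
P(τ_{2.13} ≤ 3.54) = 2(1 − Φ(2.13/√3.54)) = 2(1 − Φ(1.1321)) ≈ 0.2576

By the reflection principle for standard BM, P(τ_b ≤ t) = 2 · P(B_t ≥ b). Since B_t ~ N(0, t), P(B_t ≥ 2.13) = 1 − Φ(2.13/√t) = 1 − Φ(2.13/√3.54) = 1 − Φ(1.1321) ≈ 0.12880. Doubling: P(τ_{2.13} ≤ 3.54) ≈ 2 · 0.12880 = 0.25760 ≈ 0.2576.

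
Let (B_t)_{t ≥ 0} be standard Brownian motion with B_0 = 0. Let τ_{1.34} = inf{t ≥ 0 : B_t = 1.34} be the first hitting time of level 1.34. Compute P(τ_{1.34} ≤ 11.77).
P(τ_{1.34} ≤ 11.77) = 2(1 − Φ(1.34/√11.77)) = 2(1 − Φ(0.3906)) ≈ 0.6961

By the reflection principle for standard BM, P(τ_b ≤ t) = 2 · P(B_t ≥ b). Since B_t ~ N(0, t), P(B_t ≥ 1.34) = 1 − Φ(1.34/√t) = 1 − Φ(1.34/√11.77) = 1 − Φ(0.3906) ≈ 0.34805. Doubling: P(τ_{1.34} ≤ 11.77) ≈ 2 · 0.34805 = 0.69610 ≈ 0.6961.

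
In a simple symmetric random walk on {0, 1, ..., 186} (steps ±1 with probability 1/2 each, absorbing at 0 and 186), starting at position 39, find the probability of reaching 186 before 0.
P(hit 186 before 0) = 39/186 = 13/62

Let u_k = P(hit 186 before 0 | start at k). Then u_0 = 0, u_186 = 1, and u_k = u_{k-1}/2 + u_{k+1}/2 for 1 ≤ k ≤ 185. This harmonic recurrence is solved by u_k = k/186, giving u_39 = 39/186 = 13/62.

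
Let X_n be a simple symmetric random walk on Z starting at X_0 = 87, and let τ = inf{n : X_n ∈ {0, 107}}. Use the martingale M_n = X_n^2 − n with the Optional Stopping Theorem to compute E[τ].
E[τ] = 1740

M_n = X_n^2 − n is a martingale (since E[X_{n+1}^2 | F_n] = X_n^2 + 1). By OST (τ has finite mean in a bounded region), E[M_τ] = E[M_0] = X_0^2 − 0 = 87^2 = 7569. Also E[M_τ] = E[X_τ^2] − E[τ]. The walk exits at 0 or 107, with P(hit 107 first) = 87/107, so E[X_τ^2] = 107^2 · 87/107 + 0 = 9309. Thus E[τ] = E[X_τ^2] − E[M_τ] = 9309 − 7569 = 1740 = 87(107 − 87) = 1740.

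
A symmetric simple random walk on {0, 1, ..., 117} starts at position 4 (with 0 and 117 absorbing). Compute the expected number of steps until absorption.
E[τ | X_0 = 4] = 452

Let v_k = E[τ | X_0 = k]. Boundary: v_0 = v_117 = 0. Recurrence: v_k = 1 + (v_{k-1} + v_{k+1})/2 for 1 ≤ k ≤ 116. The particular solution to v_k − (v_{k-1} + v_{k+1})/2 = 1 is v_k = −k^2. Adding homogeneous solution A + B k and matching boundaries gives v_k = k (117 − k). Substituting k = 4: v_4 = 4 · 113 = 452.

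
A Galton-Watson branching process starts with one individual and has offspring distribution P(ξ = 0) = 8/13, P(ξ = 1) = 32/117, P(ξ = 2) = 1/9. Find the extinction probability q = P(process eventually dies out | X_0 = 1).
q = 1

Mean offspring μ = 0·8/13 + 1·32/117 + 2·1/9 = 58/117 ≤ 1. For μ ≤ 1 with offspring not concentrated at 1, the Galton-Watson process goes extinct almost surely, so q = 1.
(Algebraic check: The pgf is f(s) = 8/13 + 32/117·s + 1/9·s². The extinction probability q is the smallest fixed point of f in [0, 1]. Setting s = f(s):
  1/9·s² + (32/117 − 1)·s + 8/13 = 0
  1/9·s² − (8/13 + 1/9)·s + 8/13 = 0
which factors as (s − 1)·(1/9·s − 8/13) = 0, giving roots s = 1 and s = (8/13)/(1/9) = 72/13. Since 72/13 ≥ 1, the smallest root in [0, 1] is s = 1.)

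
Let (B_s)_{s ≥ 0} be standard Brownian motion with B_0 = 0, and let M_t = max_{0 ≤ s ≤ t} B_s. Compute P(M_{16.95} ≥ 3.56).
P(M_{16.95} ≥ 3.56) = 2·P(B_{16.95} ≥ 3.56) = 2(1 − Φ(3.56/√16.95)) ≈ 0.3872

By the reflection principle for Brownian motion, P(M_t ≥ a) = 2 · P(B_t ≥ a) for a ≥ 0. Since B_t ~ N(0, t), P(B_t ≥ 3.56) = 1 − Φ(3.56/√t) = 1 − Φ(3.56/√16.95) = 1 − Φ(0.8647). So
  P(M_{16.95} ≥ 3.56) = 2(1 − Φ(0.8647)) ≈ 0.3872.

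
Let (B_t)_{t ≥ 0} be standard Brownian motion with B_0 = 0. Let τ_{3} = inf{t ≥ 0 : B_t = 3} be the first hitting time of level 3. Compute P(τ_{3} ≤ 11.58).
P(τ_{3} ≤ 11.58) = 2(1 − Φ(3/√11.58)) = 2(1 − Φ(0.8816)) ≈ 0.3780

By the reflection principle for standard BM, P(τ_b ≤ t) = 2 · P(B_t ≥ b). Since B_t ~ N(0, t), P(B_t ≥ 3) = 1 − Φ(3/√t) = 1 − Φ(3/√11.58) = 1 − Φ(0.8816) ≈ 0.18900. Doubling: P(τ_{3} ≤ 11.58) ≈ 2 · 0.18900 = 0.37800 ≈ 0.3780.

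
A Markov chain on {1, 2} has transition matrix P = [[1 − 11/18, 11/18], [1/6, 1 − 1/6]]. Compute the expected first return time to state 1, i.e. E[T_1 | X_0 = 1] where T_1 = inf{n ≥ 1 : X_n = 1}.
E[T_1 | X_0 = 1] = 1/π_1 = 14/3

For an irreducible recurrent Markov chain with stationary distribution π, E[T_i | X_0 = i] = 1/π_i (Kac's formula). Here π_1 = (1/6)/(11/18 + 1/6) = (1/6)/(7/9) = 3/14, so E[T_1 | X_0 = 1] = 1/π_1 = (11/18 + 1/6)/(1/6) = (7/9)/(1/6) = 14/3.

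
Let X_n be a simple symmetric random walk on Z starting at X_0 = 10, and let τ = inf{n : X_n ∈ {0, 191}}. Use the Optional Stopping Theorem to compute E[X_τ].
E[X_τ] = 10

X_n is a martingale and τ is a bounded-mean stopping time (indeed τ is finite a.s. with bounded expectation since the walk is in a bounded region). By the OST, E[X_τ] = E[X_0] = 10. Equivalently: E[X_τ] = 191 · P(hit 191 first) + 0 · P(hit 0 first) = 191 · (10/191) = 10.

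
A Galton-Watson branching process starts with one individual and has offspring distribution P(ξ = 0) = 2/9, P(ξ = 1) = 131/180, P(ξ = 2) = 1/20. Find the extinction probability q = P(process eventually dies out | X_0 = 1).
q = 1

Mean offspring μ = 0·2/9 + 1·131/180 + 2·1/20 = 149/180 ≤ 1. For μ ≤ 1 with offspring not concentrated at 1, the Galton-Watson process goes extinct almost surely, so q = 1.
(Algebraic check: The pgf is f(s) = 2/9 + 131/180·s + 1/20·s². The extinction probability q is the smallest fixed point of f in [0, 1]. Setting s = f(s):
  1/20·s² + (131/180 − 1)·s + 2/9 = 0
  1/20·s² − (2/9 + 1/20)·s + 2/9 = 0
which factors as (s − 1)·(1/20·s − 2/9) = 0, giving roots s = 1 and s = (2/9)/(1/20) = 40/9. Since 40/9 ≥ 1, the smallest root in [0, 1] is s = 1.)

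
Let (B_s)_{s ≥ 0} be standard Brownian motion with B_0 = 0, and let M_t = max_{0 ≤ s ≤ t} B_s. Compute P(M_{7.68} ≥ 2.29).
P(M_{7.68} ≥ 2.29) = 2·P(B_{7.68} ≥ 2.29) = 2(1 − Φ(2.29/√7.68)) ≈ 0.4086

By the reflection principle for Brownian motion, P(M_t ≥ a) = 2 · P(B_t ≥ a) for a ≥ 0. Since B_t ~ N(0, t), P(B_t ≥ 2.29) = 1 − Φ(2.29/√t) = 1 − Φ(2.29/√7.68) = 1 − Φ(0.8263). So
  P(M_{7.68} ≥ 2.29) = 2(1 − Φ(0.8263)) ≈ 0.4086.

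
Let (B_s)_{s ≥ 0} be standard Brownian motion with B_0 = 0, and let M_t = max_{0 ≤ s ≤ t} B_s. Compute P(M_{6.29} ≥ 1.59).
P(M_{6.29} ≥ 1.59) = 2·P(B_{6.29} ≥ 1.59) = 2(1 − Φ(1.59/√6.29)) ≈ 0.5261

By the reflection principle for Brownian motion, P(M_t ≥ a) = 2 · P(B_t ≥ a) for a ≥ 0. Since B_t ~ N(0, t), P(B_t ≥ 1.59) = 1 − Φ(1.59/√t) = 1 − Φ(1.59/√6.29) = 1 − Φ(0.6340). So
  P(M_{6.29} ≥ 1.59) = 2(1 − Φ(0.6340)) ≈ 0.5261.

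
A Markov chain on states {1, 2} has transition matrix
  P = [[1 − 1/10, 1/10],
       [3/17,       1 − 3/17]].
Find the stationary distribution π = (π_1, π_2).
π_1 = 30/47, π_2 = 17/47

Solve πP = π with π_1 + π_2 = 1. From πP = π: π_1 · (1 − 1/10) + π_2 · 3/17 = π_1 ⇒ π_2 · 3/17 = π_1 · 1/10 ⇒ π_2/π_1 = (1/10)/(3/17) = 17/30. Together with π_1 + π_2 = 1:
  π_1 = (3/17)/(1/10 + 3/17) = (3/17)/(47/170) = 30/47,
  π_2 = (1/10)/(1/10 + 3/17) = (1/10)/(47/170) = 17/47.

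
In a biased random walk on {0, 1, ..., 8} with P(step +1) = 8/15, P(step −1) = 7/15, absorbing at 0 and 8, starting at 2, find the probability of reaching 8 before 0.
P(hit 8 before 0) = (1 − (7/8)^2) / (1 − (7/8)^8) = 262144/734161

Let u_k denote P(reach 8 before 0 | start at k). Boundary: u_0 = 0, u_8 = 1. Recurrence: u_k = 8/15·u_{k+1} + 7/15·u_{k-1} for 1 ≤ k ≤ 7. Try u_k = A + B·r^k with r = q/p = (7/15)/(8/15) = 7/8. Substitution satisfies the recurrence; boundary conditions give:
  u_k = (1 − r^k) / (1 − r^N) = (1 − (7/8)^2) / (1 − (7/8)^8) = 262144/734161.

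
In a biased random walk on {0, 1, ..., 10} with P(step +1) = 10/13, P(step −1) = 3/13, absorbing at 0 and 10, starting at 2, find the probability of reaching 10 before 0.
P(hit 10 before 0) = (1 − (3/10)^2) / (1 − (3/10)^10) = 100000000/109889461

Let u_k denote P(reach 10 before 0 | start at k). Boundary: u_0 = 0, u_10 = 1. Recurrence: u_k = 10/13·u_{k+1} + 3/13·u_{k-1} for 1 ≤ k ≤ 9. Try u_k = A + B·r^k with r = q/p = (3/13)/(10/13) = 3/10. Substitution satisfies the recurrence; boundary conditions give:
  u_k = (1 − r^k) / (1 − r^N) = (1 − (3/10)^2) / (1 − (3/10)^10) = 100000000/109889461.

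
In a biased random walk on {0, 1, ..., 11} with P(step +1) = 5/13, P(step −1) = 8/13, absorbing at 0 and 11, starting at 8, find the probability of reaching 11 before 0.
P(hit 11 before 0) = (1 − (8/5)^8) / (1 − (8/5)^11) = 682774625/2847035489

Let u_k denote P(reach 11 before 0 | start at k). Boundary: u_0 = 0, u_11 = 1. Recurrence: u_k = 5/13·u_{k+1} + 8/13·u_{k-1} for 1 ≤ k ≤ 10. Try u_k = A + B·r^k with r = q/p = (8/13)/(5/13) = 8/5. Substitution satisfies the recurrence; boundary conditions give:
  u_k = (1 − r^k) / (1 − r^N) = (1 − (8/5)^8) / (1 − (8/5)^11) = 682774625/2847035489.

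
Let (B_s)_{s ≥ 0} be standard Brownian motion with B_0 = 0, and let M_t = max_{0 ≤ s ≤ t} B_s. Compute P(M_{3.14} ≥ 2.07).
P(M_{3.14} ≥ 2.07) = 2·P(B_{3.14} ≥ 2.07) = 2(1 − Φ(2.07/√3.14)) ≈ 0.2427

By the reflection principle for Brownian motion, P(M_t ≥ a) = 2 · P(B_t ≥ a) for a ≥ 0. Since B_t ~ N(0, t), P(B_t ≥ 2.07) = 1 − Φ(2.07/√t) = 1 − Φ(2.07/√3.14) = 1 − Φ(1.1682). So
  P(M_{3.14} ≥ 2.07) = 2(1 − Φ(1.1682)) ≈ 0.2427.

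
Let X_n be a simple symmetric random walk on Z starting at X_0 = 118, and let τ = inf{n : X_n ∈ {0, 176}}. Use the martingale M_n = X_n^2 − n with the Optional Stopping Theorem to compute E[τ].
E[τ] = 6844

M_n = X_n^2 − n is a martingale (since E[X_{n+1}^2 | F_n] = X_n^2 + 1). By OST (τ has finite mean in a bounded region), E[M_τ] = E[M_0] = X_0^2 − 0 = 118^2 = 13924. Also E[M_τ] = E[X_τ^2] − E[τ]. The walk exits at 0 or 176, with P(hit 176 first) = 118/176, so E[X_τ^2] = 176^2 · 118/176 + 0 = 20768. Thus E[τ] = E[X_τ^2] − E[M_τ] = 20768 − 13924 = 6844 = 118(176 − 118) = 6844.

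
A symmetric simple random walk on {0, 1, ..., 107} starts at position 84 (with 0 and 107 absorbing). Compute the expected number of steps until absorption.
E[τ | X_0 = 84] = 1932

Let v_k = E[τ | X_0 = k]. Boundary: v_0 = v_107 = 0. Recurrence: v_k = 1 + (v_{k-1} + v_{k+1})/2 for 1 ≤ k ≤ 106. The particular solution to v_k − (v_{k-1} + v_{k+1})/2 = 1 is v_k = −k^2. Adding homogeneous solution A + B k and matching boundaries gives v_k = k (107 − k). Substituting k = 84: v_84 = 84 · 23 = 1932.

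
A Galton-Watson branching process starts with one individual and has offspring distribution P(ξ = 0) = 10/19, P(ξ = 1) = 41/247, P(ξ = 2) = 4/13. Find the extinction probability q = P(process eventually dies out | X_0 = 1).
q = 1

Mean offspring μ = 0·10/19 + 1·41/247 + 2·4/13 = 193/247 ≤ 1. For μ ≤ 1 with offspring not concentrated at 1, the Galton-Watson process goes extinct almost surely, so q = 1.
(Algebraic check: The pgf is f(s) = 10/19 + 41/247·s + 4/13·s². The extinction probability q is the smallest fixed point of f in [0, 1]. Setting s = f(s):
  4/13·s² + (41/247 − 1)·s + 10/19 = 0
  4/13·s² − (10/19 + 4/13)·s + 10/19 = 0
which factors as (s − 1)·(4/13·s − 10/19) = 0, giving roots s = 1 and s = (10/19)/(4/13) = 65/38. Since 65/38 ≥ 1, the smallest root in [0, 1] is s = 1.)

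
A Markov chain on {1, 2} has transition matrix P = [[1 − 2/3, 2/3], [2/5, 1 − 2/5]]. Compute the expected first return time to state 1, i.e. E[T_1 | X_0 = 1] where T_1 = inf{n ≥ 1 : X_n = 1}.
E[T_1 | X_0 = 1] = 1/π_1 = 8/3

For an irreducible recurrent Markov chain with stationary distribution π, E[T_i | X_0 = i] = 1/π_i (Kac's formula). Here π_1 = (2/5)/(2/3 + 2/5) = (2/5)/(16/15) = 3/8, so E[T_1 | X_0 = 1] = 1/π_1 = (2/3 + 2/5)/(2/5) = (16/15)/(2/5) = 8/3.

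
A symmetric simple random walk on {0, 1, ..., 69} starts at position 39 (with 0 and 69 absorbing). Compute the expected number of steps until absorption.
E[τ | X_0 = 39] = 1170

Let v_k = E[τ | X_0 = k]. Boundary: v_0 = v_69 = 0. Recurrence: v_k = 1 + (v_{k-1} + v_{k+1})/2 for 1 ≤ k ≤ 68. The particular solution to v_k − (v_{k-1} + v_{k+1})/2 = 1 is v_k = −k^2. Adding homogeneous solution A + B k and matching boundaries gives v_k = k (69 − k). Substituting k = 39: v_39 = 39 · 30 = 1170.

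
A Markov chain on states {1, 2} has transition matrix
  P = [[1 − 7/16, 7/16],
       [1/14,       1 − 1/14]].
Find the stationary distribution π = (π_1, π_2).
π_1 = 8/57, π_2 = 49/57

Solve πP = π with π_1 + π_2 = 1. From πP = π: π_1 · (1 − 7/16) + π_2 · 1/14 = π_1 ⇒ π_2 · 1/14 = π_1 · 7/16 ⇒ π_2/π_1 = (7/16)/(1/14) = 49/8. Together with π_1 + π_2 = 1:
  π_1 = (1/14)/(7/16 + 1/14) = (1/14)/(57/112) = 8/57,
  π_2 = (7/16)/(7/16 + 1/14) = (7/16)/(57/112) = 49/57.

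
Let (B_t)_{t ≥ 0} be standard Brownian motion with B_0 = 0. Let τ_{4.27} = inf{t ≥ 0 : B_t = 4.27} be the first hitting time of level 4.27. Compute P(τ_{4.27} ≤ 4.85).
P(τ_{4.27} ≤ 4.85) = 2(1 − Φ(4.27/√4.85)) = 2(1 − Φ(1.9389)) ≈ 0.0525

By the reflection principle for standard BM, P(τ_b ≤ t) = 2 · P(B_t ≥ b). Since B_t ~ N(0, t), P(B_t ≥ 4.27) = 1 − Φ(4.27/√t) = 1 − Φ(4.27/√4.85) = 1 − Φ(1.9389) ≈ 0.02626. Doubling: P(τ_{4.27} ≤ 4.85) ≈ 2 · 0.02626 = 0.05252 ≈ 0.0525.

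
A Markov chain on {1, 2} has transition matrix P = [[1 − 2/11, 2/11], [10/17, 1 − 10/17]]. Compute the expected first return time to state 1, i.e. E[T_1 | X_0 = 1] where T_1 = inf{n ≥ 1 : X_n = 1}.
E[T_1 | X_0 = 1] = 1/π_1 = 72/55

For an irreducible recurrent Markov chain with stationary distribution π, E[T_i | X_0 = i] = 1/π_i (Kac's formula). Here π_1 = (10/17)/(2/11 + 10/17) = (10/17)/(144/187) = 55/72, so E[T_1 | X_0 = 1] = 1/π_1 = (2/11 + 10/17)/(10/17) = (144/187)/(10/17) = 72/55.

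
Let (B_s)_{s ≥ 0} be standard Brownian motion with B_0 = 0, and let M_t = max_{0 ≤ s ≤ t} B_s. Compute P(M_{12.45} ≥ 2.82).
P(M_{12.45} ≥ 2.82) = 2·P(B_{12.45} ≥ 2.82) = 2(1 − Φ(2.82/√12.45)) ≈ 0.4242

By the reflection principle for Brownian motion, P(M_t ≥ a) = 2 · P(B_t ≥ a) for a ≥ 0. Since B_t ~ N(0, t), P(B_t ≥ 2.82) = 1 − Φ(2.82/√t) = 1 − Φ(2.82/√12.45) = 1 − Φ(0.7992). So
  P(M_{12.45} ≥ 2.82) = 2(1 − Φ(0.7992)) ≈ 0.4242.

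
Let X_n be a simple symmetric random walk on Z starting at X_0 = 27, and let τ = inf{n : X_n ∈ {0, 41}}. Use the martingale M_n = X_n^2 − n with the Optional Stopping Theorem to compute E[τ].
E[τ] = 378

M_n = X_n^2 − n is a martingale (since E[X_{n+1}^2 | F_n] = X_n^2 + 1). By OST (τ has finite mean in a bounded region), E[M_τ] = E[M_0] = X_0^2 − 0 = 27^2 = 729. Also E[M_τ] = E[X_τ^2] − E[τ]. The walk exits at 0 or 41, with P(hit 41 first) = 27/41, so E[X_τ^2] = 41^2 · 27/41 + 0 = 1107. Thus E[τ] = E[X_τ^2] − E[M_τ] = 1107 − 729 = 378 = 27(41 − 27) = 378.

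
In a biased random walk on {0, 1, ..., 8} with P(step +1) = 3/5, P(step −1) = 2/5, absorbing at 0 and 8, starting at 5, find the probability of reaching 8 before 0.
P(hit 8 before 0) = (1 − (2/3)^5) / (1 − (2/3)^8) = 5697/6305

Let u_k denote P(reach 8 before 0 | start at k). Boundary: u_0 = 0, u_8 = 1. Recurrence: u_k = 3/5·u_{k+1} + 2/5·u_{k-1} for 1 ≤ k ≤ 7. Try u_k = A + B·r^k with r = q/p = (2/5)/(3/5) = 2/3. Substitution satisfies the recurrence; boundary conditions give:
  u_k = (1 − r^k) / (1 − r^N) = (1 − (2/3)^5) / (1 − (2/3)^8) = 5697/6305.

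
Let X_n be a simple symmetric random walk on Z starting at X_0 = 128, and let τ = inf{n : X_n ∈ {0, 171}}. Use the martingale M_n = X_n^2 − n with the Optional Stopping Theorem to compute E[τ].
E[τ] = 5504

M_n = X_n^2 − n is a martingale (since E[X_{n+1}^2 | F_n] = X_n^2 + 1). By OST (τ has finite mean in a bounded region), E[M_τ] = E[M_0] = X_0^2 − 0 = 128^2 = 16384. Also E[M_τ] = E[X_τ^2] − E[τ]. The walk exits at 0 or 171, with P(hit 171 first) = 128/171, so E[X_τ^2] = 171^2 · 128/171 + 0 = 21888. Thus E[τ] = E[X_τ^2] − E[M_τ] = 21888 − 16384 = 5504 = 128(171 − 128) = 5504.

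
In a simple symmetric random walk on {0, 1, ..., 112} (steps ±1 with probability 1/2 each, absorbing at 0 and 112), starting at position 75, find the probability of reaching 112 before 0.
P(hit 112 before 0) = 75/112

Let u_k = P(hit 112 before 0 | start at k). Then u_0 = 0, u_112 = 1, and u_k = u_{k-1}/2 + u_{k+1}/2 for 1 ≤ k ≤ 111. This harmonic recurrence is solved by u_k = k/112, giving u_75 = 75/112.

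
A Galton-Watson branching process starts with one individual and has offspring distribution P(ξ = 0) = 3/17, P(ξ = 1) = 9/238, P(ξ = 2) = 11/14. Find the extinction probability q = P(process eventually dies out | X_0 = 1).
q = 42/187

The pgf is f(s) = 3/17 + 9/238·s + 11/14·s². The extinction probability q is the smallest fixed point of f in [0, 1]. Setting s = f(s):
  11/14·s² + (9/238 − 1)·s + 3/17 = 0
  11/14·s² − (3/17 + 11/14)·s + 3/17 = 0
which factors as (s − 1)·(11/14·s − 3/17) = 0, giving roots s = 1 and s = (3/17)/(11/14) = 42/187.
Mean offspring μ = 9/238 + 2·11/14 = 383/238 > 1 (supercritical), so q < 1. The extinction probability is the smaller root: q = (3/17)/(11/14) = 42/187.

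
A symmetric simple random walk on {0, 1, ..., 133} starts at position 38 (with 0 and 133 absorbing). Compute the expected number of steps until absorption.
E[τ | X_0 = 38] = 3610

Let v_k = E[τ | X_0 = k]. Boundary: v_0 = v_133 = 0. Recurrence: v_k = 1 + (v_{k-1} + v_{k+1})/2 for 1 ≤ k ≤ 132. The particular solution to v_k − (v_{k-1} + v_{k+1})/2 = 1 is v_k = −k^2. Adding homogeneous solution A + B k and matching boundaries gives v_k = k (133 − k). Substituting k = 38: v_38 = 38 · 95 = 3610.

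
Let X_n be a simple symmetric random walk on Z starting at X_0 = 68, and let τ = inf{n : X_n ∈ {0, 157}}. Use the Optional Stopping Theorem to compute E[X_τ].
E[X_τ] = 68

X_n is a martingale and τ is a bounded-mean stopping time (indeed τ is finite a.s. with bounded expectation since the walk is in a bounded region). By the OST, E[X_τ] = E[X_0] = 68. Equivalently: E[X_τ] = 157 · P(hit 157 first) + 0 · P(hit 0 first) = 157 · (68/157) = 68.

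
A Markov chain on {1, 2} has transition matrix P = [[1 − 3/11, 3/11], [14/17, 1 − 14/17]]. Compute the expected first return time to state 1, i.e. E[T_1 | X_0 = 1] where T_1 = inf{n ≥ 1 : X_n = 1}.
E[T_1 | X_0 = 1] = 1/π_1 = 205/154

For an irreducible recurrent Markov chain with stationary distribution π, E[T_i | X_0 = i] = 1/π_i (Kac's formula). Here π_1 = (14/17)/(3/11 + 14/17) = (14/17)/(205/187) = 154/205, so E[T_1 | X_0 = 1] = 1/π_1 = (3/11 + 14/17)/(14/17) = (205/187)/(14/17) = 205/154.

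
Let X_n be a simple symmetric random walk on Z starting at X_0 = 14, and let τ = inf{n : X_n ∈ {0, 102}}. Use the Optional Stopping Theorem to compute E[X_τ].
E[X_τ] = 14

X_n is a martingale and τ is a bounded-mean stopping time (indeed τ is finite a.s. with bounded expectation since the walk is in a bounded region). By the OST, E[X_τ] = E[X_0] = 14. Equivalently: E[X_τ] = 102 · P(hit 102 first) + 0 · P(hit 0 first) = 102 · (14/102) = 14.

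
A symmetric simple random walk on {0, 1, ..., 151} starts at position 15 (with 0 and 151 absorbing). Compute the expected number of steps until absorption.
E[τ | X_0 = 15] = 2040

Let v_k = E[τ | X_0 = k]. Boundary: v_0 = v_151 = 0. Recurrence: v_k = 1 + (v_{k-1} + v_{k+1})/2 for 1 ≤ k ≤ 150. The particular solution to v_k − (v_{k-1} + v_{k+1})/2 = 1 is v_k = −k^2. Adding homogeneous solution A + B k and matching boundaries gives v_k = k (151 − k). Substituting k = 15: v_15 = 15 · 136 = 2040.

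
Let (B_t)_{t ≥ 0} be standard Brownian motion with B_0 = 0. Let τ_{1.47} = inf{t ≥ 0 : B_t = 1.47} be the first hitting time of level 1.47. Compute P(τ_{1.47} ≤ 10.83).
P(τ_{1.47} ≤ 10.83) = 2(1 − Φ(1.47/√10.83)) = 2(1 − Φ(0.4467)) ≈ 0.6551

By the reflection principle for standard BM, P(τ_b ≤ t) = 2 · P(B_t ≥ b). Since B_t ~ N(0, t), P(B_t ≥ 1.47) = 1 − Φ(1.47/√t) = 1 − Φ(1.47/√10.83) = 1 − Φ(0.4467) ≈ 0.32755. Doubling: P(τ_{1.47} ≤ 10.83) ≈ 2 · 0.32755 = 0.65510 ≈ 0.6551.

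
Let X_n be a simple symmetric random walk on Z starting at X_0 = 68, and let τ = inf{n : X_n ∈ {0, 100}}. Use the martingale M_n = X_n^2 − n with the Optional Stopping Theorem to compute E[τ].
E[τ] = 2176

M_n = X_n^2 − n is a martingale (since E[X_{n+1}^2 | F_n] = X_n^2 + 1). By OST (τ has finite mean in a bounded region), E[M_τ] = E[M_0] = X_0^2 − 0 = 68^2 = 4624. Also E[M_τ] = E[X_τ^2] − E[τ]. The walk exits at 0 or 100, with P(hit 100 first) = 68/100, so E[X_τ^2] = 100^2 · 68/100 + 0 = 6800. Thus E[τ] = E[X_τ^2] − E[M_τ] = 6800 − 4624 = 2176 = 68(100 − 68) = 2176.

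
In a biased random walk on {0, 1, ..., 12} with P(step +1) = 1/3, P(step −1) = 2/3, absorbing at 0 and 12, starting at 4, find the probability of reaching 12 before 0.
P(hit 12 before 0) = (1 − (2)^4) / (1 − (2)^12) = 1/273

Let u_k denote P(reach 12 before 0 | start at k). Boundary: u_0 = 0, u_12 = 1. Recurrence: u_k = 1/3·u_{k+1} + 2/3·u_{k-1} for 1 ≤ k ≤ 11. Try u_k = A + B·r^k with r = q/p = (2/3)/(1/3) = 2. Substitution satisfies the recurrence; boundary conditions give:
  u_k = (1 − r^k) / (1 − r^N) = (1 − (2)^4) / (1 − (2)^12) = 1/273.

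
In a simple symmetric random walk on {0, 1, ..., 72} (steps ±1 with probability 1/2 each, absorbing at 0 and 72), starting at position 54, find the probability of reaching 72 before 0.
P(hit 72 before 0) = 54/72 = 3/4

Let u_k = P(hit 72 before 0 | start at k). Then u_0 = 0, u_72 = 1, and u_k = u_{k-1}/2 + u_{k+1}/2 for 1 ≤ k ≤ 71. This harmonic recurrence is solved by u_k = k/72, giving u_54 = 54/72 = 3/4.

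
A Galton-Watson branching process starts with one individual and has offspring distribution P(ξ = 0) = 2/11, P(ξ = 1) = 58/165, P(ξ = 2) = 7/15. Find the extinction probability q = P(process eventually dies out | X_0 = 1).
q = 30/77

The pgf is f(s) = 2/11 + 58/165·s + 7/15·s². The extinction probability q is the smallest fixed point of f in [0, 1]. Setting s = f(s):
  7/15·s² + (58/165 − 1)·s + 2/11 = 0
  7/15·s² − (2/11 + 7/15)·s + 2/11 = 0
which factors as (s − 1)·(7/15·s − 2/11) = 0, giving roots s = 1 and s = (2/11)/(7/15) = 30/77.
Mean offspring μ = 58/165 + 2·7/15 = 212/165 > 1 (supercritical), so q < 1. The extinction probability is the smaller root: q = (2/11)/(7/15) = 30/77.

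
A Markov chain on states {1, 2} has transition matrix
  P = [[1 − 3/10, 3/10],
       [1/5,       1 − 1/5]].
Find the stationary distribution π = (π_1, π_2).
π_1 = 2/5, π_2 = 3/5

Solve πP = π with π_1 + π_2 = 1. From πP = π: π_1 · (1 − 3/10) + π_2 · 1/5 = π_1 ⇒ π_2 · 1/5 = π_1 · 3/10 ⇒ π_2/π_1 = (3/10)/(1/5) = 3/2. Together with π_1 + π_2 = 1:
  π_1 = (1/5)/(3/10 + 1/5) = (1/5)/(1/2) = 2/5,
  π_2 = (3/10)/(3/10 + 1/5) = (3/10)/(1/2) = 3/5.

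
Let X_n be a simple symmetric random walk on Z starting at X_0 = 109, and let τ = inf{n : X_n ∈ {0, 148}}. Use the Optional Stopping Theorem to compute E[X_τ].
E[X_τ] = 109

X_n is a martingale and τ is a bounded-mean stopping time (indeed τ is finite a.s. with bounded expectation since the walk is in a bounded region). By the OST, E[X_τ] = E[X_0] = 109. Equivalently: E[X_τ] = 148 · P(hit 148 first) + 0 · P(hit 0 first) = 148 · (109/148) = 109.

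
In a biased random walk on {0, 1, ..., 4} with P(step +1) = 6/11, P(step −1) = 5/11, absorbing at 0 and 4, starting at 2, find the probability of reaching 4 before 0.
P(hit 4 before 0) = (1 − (5/6)^2) / (1 − (5/6)^4) = 36/61

Let u_k denote P(reach 4 before 0 | start at k). Boundary: u_0 = 0, u_4 = 1. Recurrence: u_k = 6/11·u_{k+1} + 5/11·u_{k-1} for 1 ≤ k ≤ 3. Try u_k = A + B·r^k with r = q/p = (5/11)/(6/11) = 5/6. Substitution satisfies the recurrence; boundary conditions give:
  u_k = (1 − r^k) / (1 − r^N) = (1 − (5/6)^2) / (1 − (5/6)^4) = 36/61.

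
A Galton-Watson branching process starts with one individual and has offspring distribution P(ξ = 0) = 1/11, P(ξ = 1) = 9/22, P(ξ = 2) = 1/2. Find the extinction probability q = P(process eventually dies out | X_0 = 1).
q = 2/11

The pgf is f(s) = 1/11 + 9/22·s + 1/2·s². The extinction probability q is the smallest fixed point of f in [0, 1]. Setting s = f(s):
  1/2·s² + (9/22 − 1)·s + 1/11 = 0
  1/2·s² − (1/11 + 1/2)·s + 1/11 = 0
which factors as (s − 1)·(1/2·s − 1/11) = 0, giving roots s = 1 and s = (1/11)/(1/2) = 2/11.
Mean offspring μ = 9/22 + 2·1/2 = 31/22 > 1 (supercritical), so q < 1. The extinction probability is the smaller root: q = (1/11)/(1/2) = 2/11.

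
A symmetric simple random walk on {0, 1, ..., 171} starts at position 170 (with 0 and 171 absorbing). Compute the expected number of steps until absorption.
E[τ | X_0 = 170] = 170

Let v_k = E[τ | X_0 = k]. Boundary: v_0 = v_171 = 0. Recurrence: v_k = 1 + (v_{k-1} + v_{k+1})/2 for 1 ≤ k ≤ 170. The particular solution to v_k − (v_{k-1} + v_{k+1})/2 = 1 is v_k = −k^2. Adding homogeneous solution A + B k and matching boundaries gives v_k = k (171 − k). Substituting k = 170: v_170 = 170 · 1 = 170.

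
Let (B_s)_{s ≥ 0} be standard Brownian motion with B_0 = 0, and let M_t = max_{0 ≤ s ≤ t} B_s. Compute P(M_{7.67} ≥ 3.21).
P(M_{7.67} ≥ 3.21) = 2·P(B_{7.67} ≥ 3.21) = 2(1 − Φ(3.21/√7.67)) ≈ 0.2464

By the reflection principle for Brownian motion, P(M_t ≥ a) = 2 · P(B_t ≥ a) for a ≥ 0. Since B_t ~ N(0, t), P(B_t ≥ 3.21) = 1 − Φ(3.21/√t) = 1 − Φ(3.21/√7.67) = 1 − Φ(1.1591). So
  P(M_{7.67} ≥ 3.21) = 2(1 − Φ(1.1591)) ≈ 0.2464.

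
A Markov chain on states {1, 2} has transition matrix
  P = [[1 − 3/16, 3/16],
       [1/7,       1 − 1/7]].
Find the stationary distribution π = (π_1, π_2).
π_1 = 16/37, π_2 = 21/37

Solve πP = π with π_1 + π_2 = 1. From πP = π: π_1 · (1 − 3/16) + π_2 · 1/7 = π_1 ⇒ π_2 · 1/7 = π_1 · 3/16 ⇒ π_2/π_1 = (3/16)/(1/7) = 21/16. Together with π_1 + π_2 = 1:
  π_1 = (1/7)/(3/16 + 1/7) = (1/7)/(37/112) = 16/37,
  π_2 = (3/16)/(3/16 + 1/7) = (3/16)/(37/112) = 21/37.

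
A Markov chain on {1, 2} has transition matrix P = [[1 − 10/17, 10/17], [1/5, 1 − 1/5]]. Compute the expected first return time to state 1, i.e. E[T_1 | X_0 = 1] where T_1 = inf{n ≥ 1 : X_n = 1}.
E[T_1 | X_0 = 1] = 1/π_1 = 67/17

For an irreducible recurrent Markov chain with stationary distribution π, E[T_i | X_0 = i] = 1/π_i (Kac's formula). Here π_1 = (1/5)/(10/17 + 1/5) = (1/5)/(67/85) = 17/67, so E[T_1 | X_0 = 1] = 1/π_1 = (10/17 + 1/5)/(1/5) = (67/85)/(1/5) = 67/17.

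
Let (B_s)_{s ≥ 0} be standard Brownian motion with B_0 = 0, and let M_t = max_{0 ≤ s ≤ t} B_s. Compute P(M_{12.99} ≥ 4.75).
P(M_{12.99} ≥ 4.75) = 2·P(B_{12.99} ≥ 4.75) = 2(1 − Φ(4.75/√12.99)) ≈ 0.1875

By the reflection principle for Brownian motion, P(M_t ≥ a) = 2 · P(B_t ≥ a) for a ≥ 0. Since B_t ~ N(0, t), P(B_t ≥ 4.75) = 1 − Φ(4.75/√t) = 1 − Φ(4.75/√12.99) = 1 − Φ(1.3179). So
  P(M_{12.99} ≥ 4.75) = 2(1 − Φ(1.3179)) ≈ 0.1875.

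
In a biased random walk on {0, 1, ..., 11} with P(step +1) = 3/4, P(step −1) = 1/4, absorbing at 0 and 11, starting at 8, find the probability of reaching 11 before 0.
P(hit 11 before 0) = (1 − (1/3)^8) / (1 − (1/3)^11) = 88560/88573

Let u_k denote P(reach 11 before 0 | start at k). Boundary: u_0 = 0, u_11 = 1. Recurrence: u_k = 3/4·u_{k+1} + 1/4·u_{k-1} for 1 ≤ k ≤ 10. Try u_k = A + B·r^k with r = q/p = (1/4)/(3/4) = 1/3. Substitution satisfies the recurrence; boundary conditions give:
  u_k = (1 − r^k) / (1 − r^N) = (1 − (1/3)^8) / (1 − (1/3)^11) = 88560/88573.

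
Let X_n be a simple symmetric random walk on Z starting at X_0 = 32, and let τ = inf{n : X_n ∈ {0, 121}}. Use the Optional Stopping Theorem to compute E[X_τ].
E[X_τ] = 32

X_n is a martingale and τ is a bounded-mean stopping time (indeed τ is finite a.s. with bounded expectation since the walk is in a bounded region). By the OST, E[X_τ] = E[X_0] = 32. Equivalently: E[X_τ] = 121 · P(hit 121 first) + 0 · P(hit 0 first) = 121 · (32/121) = 32.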